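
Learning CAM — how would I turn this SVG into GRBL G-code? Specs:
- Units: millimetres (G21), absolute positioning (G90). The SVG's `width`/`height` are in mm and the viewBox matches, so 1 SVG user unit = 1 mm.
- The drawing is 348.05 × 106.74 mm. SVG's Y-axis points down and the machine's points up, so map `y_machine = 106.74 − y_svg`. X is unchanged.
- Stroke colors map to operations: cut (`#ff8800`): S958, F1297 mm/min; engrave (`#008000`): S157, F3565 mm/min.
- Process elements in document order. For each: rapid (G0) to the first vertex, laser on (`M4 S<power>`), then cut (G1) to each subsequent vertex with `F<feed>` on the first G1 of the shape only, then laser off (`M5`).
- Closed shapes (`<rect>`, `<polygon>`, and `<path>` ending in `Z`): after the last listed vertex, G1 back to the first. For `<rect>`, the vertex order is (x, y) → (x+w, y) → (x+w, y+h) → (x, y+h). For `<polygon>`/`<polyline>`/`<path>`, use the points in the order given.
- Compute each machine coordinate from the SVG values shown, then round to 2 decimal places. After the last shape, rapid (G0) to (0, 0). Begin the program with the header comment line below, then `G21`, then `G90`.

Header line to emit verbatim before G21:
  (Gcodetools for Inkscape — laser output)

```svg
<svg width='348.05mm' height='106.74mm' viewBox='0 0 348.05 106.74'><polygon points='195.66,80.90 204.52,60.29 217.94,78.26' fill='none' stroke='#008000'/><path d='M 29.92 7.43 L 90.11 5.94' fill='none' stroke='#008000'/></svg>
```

(Gcodetools for Inkscape — laser output)
G21
G90
G0 X195.66 Y25.84
M4 S157
G1 X204.52 Y46.45 F3565
G1 X217.94 Y28.48
G1 X195.66 Y25.84
M5
G0 X29.92 Y99.31
M4 S157
G1 X90.11 Y100.80 F3565
M5
G0 X0.00 Y0.00

1 u = 1 mm; y_m = 106.74 − y.

[1] `<polygon>` regular polygon, #008000→engrave S157 F3565: (195.66,25.84) → (204.52,46.45) → (217.94,28.48) → (195.66,25.84) (closed)

[2] `<path>` line segment, #008000→engrave S157 F3565: (29.92,99.31) → (90.11,100.80)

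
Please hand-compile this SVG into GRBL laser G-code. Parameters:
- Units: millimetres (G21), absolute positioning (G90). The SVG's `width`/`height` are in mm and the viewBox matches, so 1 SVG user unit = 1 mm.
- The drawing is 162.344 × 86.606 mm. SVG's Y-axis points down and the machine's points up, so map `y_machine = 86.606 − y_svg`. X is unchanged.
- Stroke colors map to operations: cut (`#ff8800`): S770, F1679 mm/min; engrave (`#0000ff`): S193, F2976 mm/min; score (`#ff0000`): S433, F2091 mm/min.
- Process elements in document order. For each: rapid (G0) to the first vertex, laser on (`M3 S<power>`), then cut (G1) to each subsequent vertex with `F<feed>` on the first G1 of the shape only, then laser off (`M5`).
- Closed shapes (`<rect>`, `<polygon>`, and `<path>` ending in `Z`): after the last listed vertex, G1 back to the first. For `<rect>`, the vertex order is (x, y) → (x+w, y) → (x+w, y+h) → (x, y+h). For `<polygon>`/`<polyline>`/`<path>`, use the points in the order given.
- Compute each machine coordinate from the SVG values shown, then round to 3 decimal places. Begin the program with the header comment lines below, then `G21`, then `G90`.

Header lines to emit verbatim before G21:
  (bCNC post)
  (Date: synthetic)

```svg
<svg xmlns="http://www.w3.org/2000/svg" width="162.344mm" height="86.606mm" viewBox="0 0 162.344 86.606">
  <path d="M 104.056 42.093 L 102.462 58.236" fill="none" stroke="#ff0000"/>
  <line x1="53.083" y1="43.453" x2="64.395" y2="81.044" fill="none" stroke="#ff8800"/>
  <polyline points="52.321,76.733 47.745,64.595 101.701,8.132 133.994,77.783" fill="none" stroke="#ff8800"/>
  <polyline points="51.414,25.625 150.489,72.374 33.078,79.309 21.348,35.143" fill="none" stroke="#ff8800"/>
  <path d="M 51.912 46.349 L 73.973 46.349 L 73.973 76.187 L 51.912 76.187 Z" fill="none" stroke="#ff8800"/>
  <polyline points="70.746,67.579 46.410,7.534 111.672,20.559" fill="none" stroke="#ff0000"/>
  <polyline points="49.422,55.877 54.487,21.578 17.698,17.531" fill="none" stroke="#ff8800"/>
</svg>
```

(bCNC post)
(Date: synthetic)
G21
G90
G0 X104.056 Y44.513
M3 S433
G1 X102.462 Y28.370 F2091
M5
G0 X53.083 Y43.153
M3 S770
G1 X64.395 Y5.562 F1679
M5
G0 X52.321 Y9.873
M3 S770
G1 X47.745 Y22.011 F1679
G1 X101.701 Y78.474
G1 X133.994 Y8.823
M5
G0 X51.414 Y60.981
M3 S770
G1 X150.489 Y14.232 F1679
G1 X33.078 Y7.297
G1 X21.348 Y51.463
M5
G0 X51.912 Y40.257
M3 S770
G1 X73.973 Y40.257 F1679
G1 X73.973 Y10.419
G1 X51.912 Y10.419
G1 X51.912 Y40.257
M5
G0 X70.746 Y19.027
M3 S433
G1 X46.410 Y79.072 F2091
G1 X111.672 Y66.047
M5
G0 X49.422 Y30.729
M3 S770
G1 X54.487 Y65.028 F1679
G1 X17.698 Y69.075
M5

1 u = 1 mm; y_m = 86.606 − y.

[1] `<path>` line segment, #ff0000→score S433 F2091: (104.056,44.513) → (102.462,28.370)

[2] `<line>` line segment, #ff8800→cut S770 F1679: (53.083,43.153) → (64.395,5.562)

[3] `<polyline>` open polyline, #ff8800→cut S770 F1679: (52.321,9.873) → (47.745,22.011) → (101.701,78.474) → (133.994,8.823)

[4] `<polyline>` open polyline, #ff8800→cut S770 F1679: (51.414,60.981) → (150.489,14.232) → (33.078,7.297) → (21.348,51.463)

[5] `<path>` rectangle, #ff8800→cut S770 F1679: (51.912,40.257) → (73.973,40.257) → (73.973,10.419) → (51.912,10.419) → (51.912,40.257) (closed)

[6] `<polyline>` open polyline, #ff0000→score S433 F2091: (70.746,19.027) → (46.410,79.072) → (111.672,66.047)

[7] `<polyline>` open polyline, #ff8800→cut S770 F1679: (49.422,30.729) → (54.487,65.028) → (17.698,69.075)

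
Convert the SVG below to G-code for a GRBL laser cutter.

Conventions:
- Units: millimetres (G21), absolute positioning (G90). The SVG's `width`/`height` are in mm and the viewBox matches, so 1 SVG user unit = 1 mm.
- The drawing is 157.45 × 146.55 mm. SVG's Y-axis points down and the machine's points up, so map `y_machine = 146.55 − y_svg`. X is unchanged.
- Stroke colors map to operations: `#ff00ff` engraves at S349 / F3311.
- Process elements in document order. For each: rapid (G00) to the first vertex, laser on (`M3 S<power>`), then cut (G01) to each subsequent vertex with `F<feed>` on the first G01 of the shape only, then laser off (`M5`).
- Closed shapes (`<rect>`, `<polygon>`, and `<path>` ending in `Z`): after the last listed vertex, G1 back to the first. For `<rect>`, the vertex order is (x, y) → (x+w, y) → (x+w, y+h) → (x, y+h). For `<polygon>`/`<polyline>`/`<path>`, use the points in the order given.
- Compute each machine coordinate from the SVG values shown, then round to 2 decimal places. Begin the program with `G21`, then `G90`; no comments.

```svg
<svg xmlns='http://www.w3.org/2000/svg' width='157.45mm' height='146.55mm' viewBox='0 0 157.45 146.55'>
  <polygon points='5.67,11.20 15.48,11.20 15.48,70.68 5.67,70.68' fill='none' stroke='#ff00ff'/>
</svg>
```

G21
G90
G00 X5.67 Y135.35
M3 S349
G01 X15.48 Y135.35 F3311
G01 X15.48 Y75.87
G01 X5.67 Y75.87
G01 X5.67 Y135.35
M5

viewBox `0 0 157.45 146.55` with mm width/height → 1 unit = 1 mm. Flip: y_m = 146.55 − y_svg.

**Shape 1** — `<polygon>` rectangle, stroke `#ff00ff` → engrave (S349, F3311). Machine vertices: (5.67,135.35) → (15.48,135.35) → (15.48,75.87) → (5.67,75.87) → (5.67,135.35). Closed: final G1 returns to the first vertex.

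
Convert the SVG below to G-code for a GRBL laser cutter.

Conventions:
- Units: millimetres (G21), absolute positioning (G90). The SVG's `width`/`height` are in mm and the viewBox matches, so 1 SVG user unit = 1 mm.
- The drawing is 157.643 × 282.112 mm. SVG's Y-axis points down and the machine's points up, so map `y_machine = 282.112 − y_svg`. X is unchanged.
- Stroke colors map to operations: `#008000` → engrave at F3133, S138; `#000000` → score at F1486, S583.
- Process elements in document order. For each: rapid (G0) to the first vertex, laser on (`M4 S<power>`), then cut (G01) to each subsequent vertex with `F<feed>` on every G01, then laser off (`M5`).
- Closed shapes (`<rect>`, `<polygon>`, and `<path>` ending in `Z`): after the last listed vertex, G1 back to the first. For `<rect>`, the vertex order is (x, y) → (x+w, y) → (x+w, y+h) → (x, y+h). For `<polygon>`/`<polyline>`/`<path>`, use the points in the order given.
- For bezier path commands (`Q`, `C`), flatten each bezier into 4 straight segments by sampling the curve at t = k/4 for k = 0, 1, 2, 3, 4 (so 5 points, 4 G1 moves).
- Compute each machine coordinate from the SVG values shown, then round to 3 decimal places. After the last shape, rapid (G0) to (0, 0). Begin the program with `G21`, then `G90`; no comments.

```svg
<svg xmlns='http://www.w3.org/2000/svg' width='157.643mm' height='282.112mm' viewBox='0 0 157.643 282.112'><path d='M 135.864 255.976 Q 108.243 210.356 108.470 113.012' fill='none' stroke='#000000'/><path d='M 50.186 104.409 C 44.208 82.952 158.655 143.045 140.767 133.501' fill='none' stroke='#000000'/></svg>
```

1 u = 1 mm; y_m = 282.112 − y.

[1] `<path>` quadratic bezier, #000000→score S583 F1486: (135.864,26.136) → (123.794,52.179) → (115.205,84.687) → (110.097,123.661) → (108.470,169.100)

[2] `<path>` cubic bezier, #000000→score S583 F1486: (50.186,177.703) → (64.333,180.867) → (99.943,167.624) → (133.320,152.148) → (140.767,148.611)

G21
G90
G0 X135.864 Y26.136
M4 S583
G01 X123.794 Y52.179 F1486
G01 X115.205 Y84.687 F1486
G01 X110.097 Y123.661 F1486
G01 X108.470 Y169.100 F1486
M5
G0 X50.186 Y177.703
M4 S583
G01 X64.333 Y180.867 F1486
G01 X99.943 Y167.624 F1486
G01 X133.320 Y152.148 F1486
G01 X140.767 Y148.611 F1486
M5
G0 X0.000 Y0.000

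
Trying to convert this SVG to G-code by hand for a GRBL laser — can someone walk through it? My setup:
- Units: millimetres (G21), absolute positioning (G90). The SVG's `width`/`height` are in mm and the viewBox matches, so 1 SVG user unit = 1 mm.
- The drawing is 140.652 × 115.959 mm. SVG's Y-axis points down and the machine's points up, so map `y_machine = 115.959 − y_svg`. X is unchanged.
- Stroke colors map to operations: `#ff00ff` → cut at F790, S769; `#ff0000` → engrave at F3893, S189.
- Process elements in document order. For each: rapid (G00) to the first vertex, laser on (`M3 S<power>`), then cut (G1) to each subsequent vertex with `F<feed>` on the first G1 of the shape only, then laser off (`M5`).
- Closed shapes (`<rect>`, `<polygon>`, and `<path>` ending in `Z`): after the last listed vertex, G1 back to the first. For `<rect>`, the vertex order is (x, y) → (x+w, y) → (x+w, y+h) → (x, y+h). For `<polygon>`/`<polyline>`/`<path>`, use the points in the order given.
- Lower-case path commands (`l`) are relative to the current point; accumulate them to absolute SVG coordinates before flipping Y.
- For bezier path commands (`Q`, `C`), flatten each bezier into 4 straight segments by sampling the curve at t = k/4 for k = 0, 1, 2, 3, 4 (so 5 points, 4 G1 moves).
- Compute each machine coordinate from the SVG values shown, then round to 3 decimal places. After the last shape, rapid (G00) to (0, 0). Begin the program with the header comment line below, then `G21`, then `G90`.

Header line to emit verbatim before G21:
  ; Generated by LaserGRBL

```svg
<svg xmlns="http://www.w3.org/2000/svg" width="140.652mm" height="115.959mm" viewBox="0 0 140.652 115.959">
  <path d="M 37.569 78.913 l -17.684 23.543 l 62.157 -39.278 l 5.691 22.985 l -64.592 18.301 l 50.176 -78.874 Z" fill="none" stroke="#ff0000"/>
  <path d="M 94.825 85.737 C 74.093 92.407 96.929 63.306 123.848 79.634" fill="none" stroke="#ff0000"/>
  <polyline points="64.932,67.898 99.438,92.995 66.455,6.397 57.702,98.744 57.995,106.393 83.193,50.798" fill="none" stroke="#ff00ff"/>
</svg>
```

1 u = 1 mm; y_m = 115.959 − y.

[1] `<path>` closed polygon, #ff0000→engrave S189 F3893: (37.569,37.046) → (19.885,13.503) → (82.042,52.781) → (87.733,29.796) → (23.141,11.495) → (73.317,90.369) → (37.569,37.046) (closed)

[2] `<path>` cubic bezier, #ff0000→engrave S189 F3893: (94.825,30.222) → (86.828,30.658) → (91.467,36.895) → (105.041,41.322) → (123.848,36.325)

[3] `<polyline>` open polyline, #ff00ff→cut S769 F790: (64.932,48.061) → (99.438,22.964) → (66.455,109.562) → (57.702,17.215) → (57.995,9.566) → (83.193,65.161)

; Generated by LaserGRBL
G21
G90
G00 X37.569 Y37.046
M3 S189
G1 X19.885 Y13.503 F3893
G1 X82.042 Y52.781
G1 X87.733 Y29.796
G1 X23.141 Y11.495
G1 X73.317 Y90.369
G1 X37.569 Y37.046
M5
G00 X94.825 Y30.222
M3 S189
G1 X86.828 Y30.658 F3893
G1 X91.467 Y36.895
G1 X105.041 Y41.322
G1 X123.848 Y36.325
M5
G00 X64.932 Y48.061
M3 S769
G1 X99.438 Y22.964 F790
G1 X66.455 Y109.562
G1 X57.702 Y17.215
G1 X57.995 Y9.566
G1 X83.193 Y65.161
M5
G00 X0.000 Y0.000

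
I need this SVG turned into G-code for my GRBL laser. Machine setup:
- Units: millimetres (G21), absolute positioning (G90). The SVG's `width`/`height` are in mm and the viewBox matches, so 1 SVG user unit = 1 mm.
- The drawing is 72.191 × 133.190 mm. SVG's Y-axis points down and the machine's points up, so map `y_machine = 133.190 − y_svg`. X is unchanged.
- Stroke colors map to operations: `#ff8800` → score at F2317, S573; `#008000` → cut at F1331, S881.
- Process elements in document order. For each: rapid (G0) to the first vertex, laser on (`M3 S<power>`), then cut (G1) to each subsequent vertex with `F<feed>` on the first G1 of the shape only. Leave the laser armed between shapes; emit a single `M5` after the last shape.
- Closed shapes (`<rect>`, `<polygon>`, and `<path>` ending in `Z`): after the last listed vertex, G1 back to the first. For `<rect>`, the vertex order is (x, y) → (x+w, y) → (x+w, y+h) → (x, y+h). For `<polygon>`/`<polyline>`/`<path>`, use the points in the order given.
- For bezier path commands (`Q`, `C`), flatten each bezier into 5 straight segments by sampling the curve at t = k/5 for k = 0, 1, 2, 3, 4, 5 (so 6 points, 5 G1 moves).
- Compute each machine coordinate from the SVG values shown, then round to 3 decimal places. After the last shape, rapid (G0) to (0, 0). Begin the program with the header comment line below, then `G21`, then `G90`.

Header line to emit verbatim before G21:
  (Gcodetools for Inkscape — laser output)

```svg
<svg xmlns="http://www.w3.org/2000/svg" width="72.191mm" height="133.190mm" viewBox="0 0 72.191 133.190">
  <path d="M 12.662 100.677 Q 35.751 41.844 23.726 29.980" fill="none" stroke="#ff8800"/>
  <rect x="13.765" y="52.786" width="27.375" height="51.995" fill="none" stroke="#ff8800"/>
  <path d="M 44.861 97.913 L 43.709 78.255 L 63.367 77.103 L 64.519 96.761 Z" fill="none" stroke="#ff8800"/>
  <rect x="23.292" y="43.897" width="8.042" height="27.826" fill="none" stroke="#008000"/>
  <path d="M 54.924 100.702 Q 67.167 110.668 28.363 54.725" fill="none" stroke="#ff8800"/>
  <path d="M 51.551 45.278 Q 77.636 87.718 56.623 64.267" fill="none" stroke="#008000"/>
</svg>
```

viewBox `0 0 72.191 133.190` with mm width/height → 1 unit = 1 mm. Flip: y_m = 133.190 − y_svg.

**Shape 1** — `<path>` quadratic bezier, stroke `#ff8800` → score (S573, F2317). Control points (SVG): P0=(12.662,100.677), P1=(35.751,41.844), P2=(23.726,29.980); sampled at t=k/5. Machine vertices: (12.662,32.513) → (20.493,54.167) → (25.515,72.064) → (27.728,86.204) → (27.131,96.586) → (23.726,103.210). Open path.

**Shape 2** — `<rect>` rectangle, stroke `#ff8800` → score (S573, F2317). Machine vertices: (13.765,80.404) → (41.140,80.404) → (41.140,28.409) → (13.765,28.409) → (13.765,80.404). Closed: final G1 returns to the first vertex.

**Shape 3** — `<path>` regular polygon, stroke `#ff8800` → score (S573, F2317). Machine vertices: (44.861,35.277) → (43.709,54.935) → (63.367,56.087) → (64.519,36.429) → (44.861,35.277). Closed: final G1 returns to the first vertex.

**Shape 4** — `<rect>` rectangle, stroke `#008000` → cut (S881, F1331). Machine vertices: (23.292,89.293) → (31.334,89.293) → (31.334,61.467) → (23.292,61.467) → (23.292,89.293). Closed: final G1 returns to the first vertex.

**Shape 5** — `<path>` quadratic bezier, stroke `#ff8800` → score (S573, F2317). Control points (SVG): P0=(54.924,100.702), P1=(67.167,110.668), P2=(28.363,54.725); sampled at t=k/5. Machine vertices: (54.924,32.488) → (57.779,31.138) → (56.551,35.061) → (51.239,44.256) → (41.843,58.724) → (28.363,78.465). Open path.

**Shape 6** — `<path>` quadratic bezier, stroke `#008000` → cut (S881, F1331). Control points (SVG): P0=(51.551,45.278), P1=(77.636,87.718), P2=(56.623,64.267); sampled at t=k/5. Machine vertices: (51.551,87.912) → (60.101,73.572) → (64.883,64.503) → (65.898,60.705) → (63.144,62.178) → (56.623,68.923). Open path.

(Gcodetools for Inkscape — laser output)
G21
G90
G0 X12.662 Y32.513
M3 S573
G1 X20.493 Y54.167 F2317
G1 X25.515 Y72.064
G1 X27.728 Y86.204
G1 X27.131 Y96.586
G1 X23.726 Y103.210
G0 X13.765 Y80.404
M3 S573
G1 X41.140 Y80.404 F2317
G1 X41.140 Y28.409
G1 X13.765 Y28.409
G1 X13.765 Y80.404
G0 X44.861 Y35.277
M3 S573
G1 X43.709 Y54.935 F2317
G1 X63.367 Y56.087
G1 X64.519 Y36.429
G1 X44.861 Y35.277
G0 X23.292 Y89.293
M3 S881
G1 X31.334 Y89.293 F1331
G1 X31.334 Y61.467
G1 X23.292 Y61.467
G1 X23.292 Y89.293
G0 X54.924 Y32.488
M3 S573
G1 X57.779 Y31.138 F2317
G1 X56.551 Y35.061
G1 X51.239 Y44.256
G1 X41.843 Y58.724
G1 X28.363 Y78.465
G0 X51.551 Y87.912
M3 S881
G1 X60.101 Y73.572 F1331
G1 X64.883 Y64.503
G1 X65.898 Y60.705
G1 X63.144 Y62.178
G1 X56.623 Y68.923
M5
G0 X0.000 Y0.000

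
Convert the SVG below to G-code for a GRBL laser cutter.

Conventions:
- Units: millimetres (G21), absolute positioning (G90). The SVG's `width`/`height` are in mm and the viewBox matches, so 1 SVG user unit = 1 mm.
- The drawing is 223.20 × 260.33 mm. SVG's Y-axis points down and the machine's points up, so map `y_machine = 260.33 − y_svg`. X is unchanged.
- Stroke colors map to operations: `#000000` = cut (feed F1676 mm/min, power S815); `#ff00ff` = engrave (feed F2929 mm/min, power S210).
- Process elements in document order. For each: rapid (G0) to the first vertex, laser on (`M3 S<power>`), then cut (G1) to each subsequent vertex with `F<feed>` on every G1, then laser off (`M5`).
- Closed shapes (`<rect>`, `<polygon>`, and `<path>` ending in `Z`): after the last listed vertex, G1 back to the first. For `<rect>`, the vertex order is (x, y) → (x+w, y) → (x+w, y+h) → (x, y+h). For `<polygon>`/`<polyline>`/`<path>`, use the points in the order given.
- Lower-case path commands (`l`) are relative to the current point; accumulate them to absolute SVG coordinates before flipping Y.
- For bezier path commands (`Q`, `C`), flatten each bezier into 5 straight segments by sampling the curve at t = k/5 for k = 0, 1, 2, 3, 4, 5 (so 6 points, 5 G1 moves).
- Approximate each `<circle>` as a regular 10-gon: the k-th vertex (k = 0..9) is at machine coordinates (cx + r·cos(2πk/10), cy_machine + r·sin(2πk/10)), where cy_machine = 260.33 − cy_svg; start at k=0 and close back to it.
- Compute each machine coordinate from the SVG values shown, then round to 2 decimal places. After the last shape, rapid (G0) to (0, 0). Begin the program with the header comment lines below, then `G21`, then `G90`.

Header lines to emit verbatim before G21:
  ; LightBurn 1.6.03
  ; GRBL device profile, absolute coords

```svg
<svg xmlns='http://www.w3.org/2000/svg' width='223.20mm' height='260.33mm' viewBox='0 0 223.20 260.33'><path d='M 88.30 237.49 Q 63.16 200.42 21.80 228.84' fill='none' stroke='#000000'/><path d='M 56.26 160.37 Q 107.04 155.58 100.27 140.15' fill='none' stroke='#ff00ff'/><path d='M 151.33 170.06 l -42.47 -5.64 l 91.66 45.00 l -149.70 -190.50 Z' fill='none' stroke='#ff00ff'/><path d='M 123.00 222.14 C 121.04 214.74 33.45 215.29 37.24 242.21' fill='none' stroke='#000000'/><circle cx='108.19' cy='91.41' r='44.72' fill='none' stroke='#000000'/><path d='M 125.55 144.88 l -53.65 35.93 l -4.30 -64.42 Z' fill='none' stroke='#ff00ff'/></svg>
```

Since the viewBox matches the mm dimensions, user units are millimetres directly. The only transform is the Y-flip y_m = 260.33 − y_svg.

Shape 1 is a quadratic bezier drawn with `<path>`. Its stroke #000000 means cut at S815, F1676. After flipping Y the toolpath is (88.30,22.84) → (77.60,35.05) → (65.59,42.02) → (52.29,43.75) → (37.70,40.24) → (21.80,31.49).

Shape 2 is a quadratic bezier drawn with `<path>`. Its stroke #ff00ff means engrave at S210, F2929. After flipping Y the toolpath is (56.26,99.96) → (74.27,102.30) → (87.68,105.49) → (96.48,109.54) → (100.68,114.43) → (100.27,120.18).

Shape 3 is a closed polygon drawn with `<path>`. Its stroke #ff00ff means engrave at S210, F2929. After flipping Y the toolpath is (151.33,90.27) → (108.86,95.91) → (200.52,50.91) → (50.82,241.41) → (151.33,90.27), returning to the start.

Shape 4 is a cubic bezier drawn with `<path>`. Its stroke #000000 means cut at S815, F1676. After flipping Y the toolpath is (123.00,38.19) → (112.96,41.53) → (90.87,42.08) → (65.23,38.95) → (44.52,31.25) → (37.24,18.12).

Shape 5 is a circle drawn with `<circle>`. Its stroke #000000 means cut at S815, F1676. After flipping Y the toolpath is (152.91,168.92) → (144.37,195.21) → (122.01,211.45) → (94.37,211.45) → (72.01,195.21) → (63.47,168.92) → (72.01,142.63) → (94.37,126.39) → (122.01,126.39) → (144.37,142.63) → (152.91,168.92), returning to the start.

Shape 6 is a regular polygon drawn with `<path>`. Its stroke #ff00ff means engrave at S210, F2929. After flipping Y the toolpath is (125.55,115.45) → (71.90,79.52) → (67.60,143.94) → (125.55,115.45), returning to the start.

; LightBurn 1.6.03
; GRBL device profile, absolute coords
G21
G90
G0 X88.30 Y22.84
M3 S815
G1 X77.60 Y35.05 F1676
G1 X65.59 Y42.02 F1676
G1 X52.29 Y43.75 F1676
G1 X37.70 Y40.24 F1676
G1 X21.80 Y31.49 F1676
M5
G0 X56.26 Y99.96
M3 S210
G1 X74.27 Y102.30 F2929
G1 X87.68 Y105.49 F2929
G1 X96.48 Y109.54 F2929
G1 X100.68 Y114.43 F2929
G1 X100.27 Y120.18 F2929
M5
G0 X151.33 Y90.27
M3 S210
G1 X108.86 Y95.91 F2929
G1 X200.52 Y50.91 F2929
G1 X50.82 Y241.41 F2929
G1 X151.33 Y90.27 F2929
M5
G0 X123.00 Y38.19
M3 S815
G1 X112.96 Y41.53 F1676
G1 X90.87 Y42.08 F1676
G1 X65.23 Y38.95 F1676
G1 X44.52 Y31.25 F1676
G1 X37.24 Y18.12 F1676
M5
G0 X152.91 Y168.92
M3 S815
G1 X144.37 Y195.21 F1676
G1 X122.01 Y211.45 F1676
G1 X94.37 Y211.45 F1676
G1 X72.01 Y195.21 F1676
G1 X63.47 Y168.92 F1676
G1 X72.01 Y142.63 F1676
G1 X94.37 Y126.39 F1676
G1 X122.01 Y126.39 F1676
G1 X144.37 Y142.63 F1676
G1 X152.91 Y168.92 F1676
M5
G0 X125.55 Y115.45
M3 S210
G1 X71.90 Y79.52 F2929
G1 X67.60 Y143.94 F2929
G1 X125.55 Y115.45 F2929
M5
G0 X0.00 Y0.00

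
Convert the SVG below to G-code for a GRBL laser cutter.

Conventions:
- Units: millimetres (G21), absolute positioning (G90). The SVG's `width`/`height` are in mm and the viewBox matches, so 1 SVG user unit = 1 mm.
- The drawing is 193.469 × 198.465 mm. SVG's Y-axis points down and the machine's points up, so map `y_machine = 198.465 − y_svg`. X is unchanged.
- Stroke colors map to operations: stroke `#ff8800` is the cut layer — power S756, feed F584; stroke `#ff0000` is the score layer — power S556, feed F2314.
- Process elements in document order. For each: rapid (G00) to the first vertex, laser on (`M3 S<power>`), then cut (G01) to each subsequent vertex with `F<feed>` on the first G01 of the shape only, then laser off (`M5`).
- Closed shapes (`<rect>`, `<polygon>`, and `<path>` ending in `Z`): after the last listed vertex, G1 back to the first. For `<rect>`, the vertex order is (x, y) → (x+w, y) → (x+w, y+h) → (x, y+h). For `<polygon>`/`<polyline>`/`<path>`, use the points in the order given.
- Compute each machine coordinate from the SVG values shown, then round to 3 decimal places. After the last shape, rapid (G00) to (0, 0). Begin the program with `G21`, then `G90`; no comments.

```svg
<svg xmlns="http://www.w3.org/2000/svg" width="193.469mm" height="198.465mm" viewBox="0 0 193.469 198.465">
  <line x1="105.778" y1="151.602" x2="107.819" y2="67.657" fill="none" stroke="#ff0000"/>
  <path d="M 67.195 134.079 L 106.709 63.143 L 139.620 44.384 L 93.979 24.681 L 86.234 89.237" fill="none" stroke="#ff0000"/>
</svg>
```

G21
G90
G00 X105.778 Y46.863
M3 S556
G01 X107.819 Y130.808 F2314
M5
G00 X67.195 Y64.386
M3 S556
G01 X106.709 Y135.322 F2314
G01 X139.620 Y154.081
G01 X93.979 Y173.784
G01 X86.234 Y109.228
M5
G00 X0.000 Y0.000

viewBox `0 0 193.469 198.465` with mm width/height → 1 unit = 1 mm. Flip: y_m = 198.465 − y_svg.

**Shape 1** — `<line>` line segment, stroke `#ff0000` → score (S556, F2314). Machine vertices: (105.778,46.863) → (107.819,130.808). Open path.

**Shape 2** — `<path>` open polyline, stroke `#ff0000` → score (S556, F2314). Machine vertices: (67.195,64.386) → (106.709,135.322) → (139.620,154.081) → (93.979,173.784) → (86.234,109.228). Open path.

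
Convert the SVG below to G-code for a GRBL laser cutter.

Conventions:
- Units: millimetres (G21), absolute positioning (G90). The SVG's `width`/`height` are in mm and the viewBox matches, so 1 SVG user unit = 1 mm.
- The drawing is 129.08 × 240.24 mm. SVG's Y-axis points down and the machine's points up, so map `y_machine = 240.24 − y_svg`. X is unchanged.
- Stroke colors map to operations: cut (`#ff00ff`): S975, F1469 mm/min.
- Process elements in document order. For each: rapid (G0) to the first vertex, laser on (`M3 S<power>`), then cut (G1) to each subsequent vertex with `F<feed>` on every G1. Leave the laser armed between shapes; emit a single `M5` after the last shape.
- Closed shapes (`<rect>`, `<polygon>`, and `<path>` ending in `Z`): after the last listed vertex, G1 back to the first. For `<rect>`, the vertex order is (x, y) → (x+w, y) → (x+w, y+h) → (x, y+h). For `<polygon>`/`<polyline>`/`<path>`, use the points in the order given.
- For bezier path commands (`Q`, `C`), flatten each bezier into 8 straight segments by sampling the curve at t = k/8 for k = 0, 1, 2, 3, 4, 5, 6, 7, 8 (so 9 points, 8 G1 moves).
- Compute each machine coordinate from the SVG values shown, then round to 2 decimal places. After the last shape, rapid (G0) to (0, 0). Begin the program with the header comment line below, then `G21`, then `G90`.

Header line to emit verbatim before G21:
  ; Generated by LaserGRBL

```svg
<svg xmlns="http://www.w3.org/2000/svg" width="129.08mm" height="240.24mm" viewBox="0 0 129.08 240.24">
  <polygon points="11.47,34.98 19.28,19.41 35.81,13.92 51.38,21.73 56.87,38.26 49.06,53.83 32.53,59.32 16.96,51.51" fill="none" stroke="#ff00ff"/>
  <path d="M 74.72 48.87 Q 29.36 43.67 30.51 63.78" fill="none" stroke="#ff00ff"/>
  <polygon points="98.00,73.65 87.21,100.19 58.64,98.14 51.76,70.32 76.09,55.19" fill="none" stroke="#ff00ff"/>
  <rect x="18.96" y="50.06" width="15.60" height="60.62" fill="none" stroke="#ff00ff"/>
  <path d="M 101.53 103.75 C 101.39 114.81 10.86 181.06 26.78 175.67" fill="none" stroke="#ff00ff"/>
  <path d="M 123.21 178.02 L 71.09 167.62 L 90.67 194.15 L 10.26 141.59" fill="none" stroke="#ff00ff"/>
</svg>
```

viewBox `0 0 129.08 240.24` with mm width/height → 1 unit = 1 mm. Flip: y_m = 240.24 − y_svg.

**Shape 1** — `<polygon>` regular polygon, stroke `#ff00ff` → cut (S975, F1469). Machine vertices: (11.47,205.26) → (19.28,220.83) → (35.81,226.32) → (51.38,218.51) → (56.87,201.98) → (49.06,186.41) → (32.53,180.92) → (16.96,188.73) → (11.47,205.26). Closed: final G1 returns to the first vertex.

**Shape 2** — `<path>` quadratic bezier, stroke `#ff00ff` → cut (S975, F1469). Control points (SVG): P0=(74.72,48.87), P1=(29.36,43.67), P2=(30.51,63.78); sampled at t=k/8. Machine vertices: (74.72,191.37) → (64.11,192.27) → (54.95,192.39) → (47.24,191.71) → (40.99,190.24) → (36.19,187.98) → (32.84,184.93) → (30.95,181.09) → (30.51,176.46). Open path.

**Shape 3** — `<polygon>` regular polygon, stroke `#ff00ff` → cut (S975, F1469). Machine vertices: (98.00,166.59) → (87.21,140.05) → (58.64,142.10) → (51.76,169.92) → (76.09,185.05) → (98.00,166.59). Closed: final G1 returns to the first vertex.

**Shape 4** — `<rect>` rectangle, stroke `#ff00ff` → cut (S975, F1469). Machine vertices: (18.96,190.18) → (34.56,190.18) → (34.56,129.56) → (18.96,129.56) → (18.96,190.18). Closed: final G1 returns to the first vertex.

**Shape 5** — `<path>` cubic bezier, stroke `#ff00ff` → cut (S975, F1469). Control points (SVG): P0=(101.53,103.75), P1=(101.39,114.81), P2=(10.86,181.06), P3=(26.78,175.67); sampled at t=k/8. Machine vertices: (101.53,136.49) → (97.62,130.00) → (87.55,119.83) → (73.62,107.45) → (58.13,94.36) → (43.40,82.04) → (31.72,71.98) → (25.42,65.66) → (26.78,64.57). Open path.

**Shape 6** — `<path>` open polyline, stroke `#ff00ff` → cut (S975, F1469). Machine vertices: (123.21,62.22) → (71.09,72.62) → (90.67,46.09) → (10.26,98.65). Open path.

; Generated by LaserGRBL
G21
G90
G0 X11.47 Y205.26
M3 S975
G1 X19.28 Y220.83 F1469
G1 X35.81 Y226.32 F1469
G1 X51.38 Y218.51 F1469
G1 X56.87 Y201.98 F1469
G1 X49.06 Y186.41 F1469
G1 X32.53 Y180.92 F1469
G1 X16.96 Y188.73 F1469
G1 X11.47 Y205.26 F1469
G0 X74.72 Y191.37
M3 S975
G1 X64.11 Y192.27 F1469
G1 X54.95 Y192.39 F1469
G1 X47.24 Y191.71 F1469
G1 X40.99 Y190.24 F1469
G1 X36.19 Y187.98 F1469
G1 X32.84 Y184.93 F1469
G1 X30.95 Y181.09 F1469
G1 X30.51 Y176.46 F1469
G0 X98.00 Y166.59
M3 S975
G1 X87.21 Y140.05 F1469
G1 X58.64 Y142.10 F1469
G1 X51.76 Y169.92 F1469
G1 X76.09 Y185.05 F1469
G1 X98.00 Y166.59 F1469
G0 X18.96 Y190.18
M3 S975
G1 X34.56 Y190.18 F1469
G1 X34.56 Y129.56 F1469
G1 X18.96 Y129.56 F1469
G1 X18.96 Y190.18 F1469
G0 X101.53 Y136.49
M3 S975
G1 X97.62 Y130.00 F1469
G1 X87.55 Y119.83 F1469
G1 X73.62 Y107.45 F1469
G1 X58.13 Y94.36 F1469
G1 X43.40 Y82.04 F1469
G1 X31.72 Y71.98 F1469
G1 X25.42 Y65.66 F1469
G1 X26.78 Y64.57 F1469
G0 X123.21 Y62.22
M3 S975
G1 X71.09 Y72.62 F1469
G1 X90.67 Y46.09 F1469
G1 X10.26 Y98.65 F1469
M5
G0 X0.00 Y0.00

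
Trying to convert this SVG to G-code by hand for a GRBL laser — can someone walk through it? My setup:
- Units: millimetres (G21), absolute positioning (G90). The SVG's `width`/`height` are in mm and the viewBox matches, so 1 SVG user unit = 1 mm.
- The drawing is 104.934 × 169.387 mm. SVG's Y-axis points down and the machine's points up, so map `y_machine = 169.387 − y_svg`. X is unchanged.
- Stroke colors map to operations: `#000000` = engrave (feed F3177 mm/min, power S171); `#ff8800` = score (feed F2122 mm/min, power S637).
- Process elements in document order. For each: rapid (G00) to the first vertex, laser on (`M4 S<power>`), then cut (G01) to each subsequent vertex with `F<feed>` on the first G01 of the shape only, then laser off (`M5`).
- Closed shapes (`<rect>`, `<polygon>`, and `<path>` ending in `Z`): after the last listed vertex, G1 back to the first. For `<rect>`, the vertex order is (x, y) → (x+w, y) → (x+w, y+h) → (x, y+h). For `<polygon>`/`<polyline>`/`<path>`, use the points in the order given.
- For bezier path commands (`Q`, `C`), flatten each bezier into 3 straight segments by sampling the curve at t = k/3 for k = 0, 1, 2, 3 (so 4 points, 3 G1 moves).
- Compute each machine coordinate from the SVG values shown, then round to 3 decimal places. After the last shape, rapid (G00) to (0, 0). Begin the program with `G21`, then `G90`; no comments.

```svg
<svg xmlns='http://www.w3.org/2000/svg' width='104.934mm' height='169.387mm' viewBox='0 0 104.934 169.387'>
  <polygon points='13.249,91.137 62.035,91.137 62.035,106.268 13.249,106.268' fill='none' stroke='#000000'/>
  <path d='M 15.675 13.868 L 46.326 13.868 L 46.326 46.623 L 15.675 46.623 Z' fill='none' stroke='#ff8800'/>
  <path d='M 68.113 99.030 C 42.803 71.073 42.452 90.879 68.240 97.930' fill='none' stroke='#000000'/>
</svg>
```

viewBox `0 0 104.934 169.387` with mm width/height → 1 unit = 1 mm. Flip: y_m = 169.387 − y_svg.

**Shape 1** — `<polygon>` rectangle, stroke `#000000` → engrave (S171, F3177). Machine vertices: (13.249,78.250) → (62.035,78.250) → (62.035,63.119) → (13.249,63.119) → (13.249,78.250). Closed: final G1 returns to the first vertex.

**Shape 2** — `<path>` rectangle, stroke `#ff8800` → score (S637, F2122). Machine vertices: (15.675,155.519) → (46.326,155.519) → (46.326,122.764) → (15.675,122.764) → (15.675,155.519). Closed: final G1 returns to the first vertex.

**Shape 3** — `<path>` cubic bezier, stroke `#000000` → engrave (S171, F3177). Control points (SVG): P0=(68.113,99.030), P1=(42.803,71.073), P2=(42.452,90.879), P3=(68.240,97.930); sampled at t=k/3. Machine vertices: (68.113,70.357) → (51.166,84.634) → (51.121,80.518) → (68.240,71.457). Open path.

G21
G90
G00 X13.249 Y78.250
M4 S171
G01 X62.035 Y78.250 F3177
G01 X62.035 Y63.119
G01 X13.249 Y63.119
G01 X13.249 Y78.250
M5
G00 X15.675 Y155.519
M4 S637
G01 X46.326 Y155.519 F2122
G01 X46.326 Y122.764
G01 X15.675 Y122.764
G01 X15.675 Y155.519
M5
G00 X68.113 Y70.357
M4 S171
G01 X51.166 Y84.634 F3177
G01 X51.121 Y80.518
G01 X68.240 Y71.457
M5
G00 X0.000 Y0.000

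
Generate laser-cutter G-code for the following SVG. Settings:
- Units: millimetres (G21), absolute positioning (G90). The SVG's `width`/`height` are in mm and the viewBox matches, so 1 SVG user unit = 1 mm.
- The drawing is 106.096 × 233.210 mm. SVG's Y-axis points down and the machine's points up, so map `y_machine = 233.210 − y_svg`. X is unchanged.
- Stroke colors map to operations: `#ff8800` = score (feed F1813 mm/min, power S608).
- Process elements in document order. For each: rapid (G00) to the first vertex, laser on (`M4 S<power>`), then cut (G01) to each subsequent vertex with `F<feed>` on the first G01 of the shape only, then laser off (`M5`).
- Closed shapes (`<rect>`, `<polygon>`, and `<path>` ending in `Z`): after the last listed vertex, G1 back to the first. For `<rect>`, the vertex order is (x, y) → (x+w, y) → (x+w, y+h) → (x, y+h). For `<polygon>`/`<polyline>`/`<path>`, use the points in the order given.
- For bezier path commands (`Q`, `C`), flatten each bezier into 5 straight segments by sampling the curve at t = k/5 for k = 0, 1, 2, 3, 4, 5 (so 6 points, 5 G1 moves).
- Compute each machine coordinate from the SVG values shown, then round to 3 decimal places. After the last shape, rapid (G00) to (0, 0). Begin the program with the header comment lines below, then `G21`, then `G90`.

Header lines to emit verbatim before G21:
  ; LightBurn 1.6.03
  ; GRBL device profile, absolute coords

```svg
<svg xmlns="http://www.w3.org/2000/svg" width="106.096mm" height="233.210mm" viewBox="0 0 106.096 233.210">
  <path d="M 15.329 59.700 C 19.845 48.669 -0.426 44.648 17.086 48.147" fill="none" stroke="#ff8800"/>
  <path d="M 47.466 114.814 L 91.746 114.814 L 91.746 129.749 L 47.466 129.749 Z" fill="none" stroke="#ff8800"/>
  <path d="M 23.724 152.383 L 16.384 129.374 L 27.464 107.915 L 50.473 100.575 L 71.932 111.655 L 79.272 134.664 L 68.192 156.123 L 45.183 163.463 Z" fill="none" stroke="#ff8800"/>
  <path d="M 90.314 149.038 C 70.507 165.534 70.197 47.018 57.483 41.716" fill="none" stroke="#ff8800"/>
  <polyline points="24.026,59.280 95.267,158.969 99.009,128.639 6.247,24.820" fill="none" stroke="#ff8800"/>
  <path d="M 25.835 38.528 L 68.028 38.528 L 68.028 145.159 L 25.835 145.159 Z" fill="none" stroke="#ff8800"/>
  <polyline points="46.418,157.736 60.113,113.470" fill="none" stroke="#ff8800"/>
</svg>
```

viewBox `0 0 106.096 233.210` with mm width/height → 1 unit = 1 mm. Flip: y_m = 233.210 − y_svg.

**Shape 1** — `<path>` cubic bezier, stroke `#ff8800` → score (S608, F1813). Control points (SVG): P0=(15.329,59.700), P1=(19.845,48.669), P2=(-0.426,44.648), P3=(17.086,48.147); sampled at t=k/5. Machine vertices: (15.329,173.510) → (15.565,179.283) → (12.855,183.350) → (10.203,185.685) → (10.612,186.264) → (17.086,185.063). Open path.

**Shape 2** — `<path>` rectangle, stroke `#ff8800` → score (S608, F1813). Machine vertices: (47.466,118.396) → (91.746,118.396) → (91.746,103.461) → (47.466,103.461) → (47.466,118.396). Closed: final G1 returns to the first vertex.

**Shape 3** — `<path>` regular polygon, stroke `#ff8800` → score (S608, F1813). Machine vertices: (23.724,80.827) → (16.384,103.836) → (27.464,125.295) → (50.473,132.635) → (71.932,121.555) → (79.272,98.546) → (68.192,77.087) → (45.183,69.747) → (23.724,80.827). Closed: final G1 returns to the first vertex.

**Shape 4** — `<path>` cubic bezier, stroke `#ff8800` → score (S608, F1813). Control points (SVG): P0=(90.314,149.038), P1=(70.507,165.534), P2=(70.197,47.018), P3=(57.483,41.716); sampled at t=k/5. Machine vertices: (90.314,84.172) → (80.514,88.490) → (73.862,113.296) → (68.828,146.675) → (63.878,176.713) → (57.483,191.494). Open path.

**Shape 5** — `<polyline>` open polyline, stroke `#ff8800` → score (S608, F1813). Machine vertices: (24.026,173.930) → (95.267,74.241) → (99.009,104.571) → (6.247,208.390). Open path.

**Shape 6** — `<path>` rectangle, stroke `#ff8800` → score (S608, F1813). Machine vertices: (25.835,194.682) → (68.028,194.682) → (68.028,88.051) → (25.835,88.051) → (25.835,194.682). Closed: final G1 returns to the first vertex.

**Shape 7** — `<polyline>` line segment, stroke `#ff8800` → score (S608, F1813). Machine vertices: (46.418,75.474) → (60.113,119.740). Open path.

; LightBurn 1.6.03
; GRBL device profile, absolute coords
G21
G90
G00 X15.329 Y173.510
M4 S608
G01 X15.565 Y179.283 F1813
G01 X12.855 Y183.350
G01 X10.203 Y185.685
G01 X10.612 Y186.264
G01 X17.086 Y185.063
M5
G00 X47.466 Y118.396
M4 S608
G01 X91.746 Y118.396 F1813
G01 X91.746 Y103.461
G01 X47.466 Y103.461
G01 X47.466 Y118.396
M5
G00 X23.724 Y80.827
M4 S608
G01 X16.384 Y103.836 F1813
G01 X27.464 Y125.295
G01 X50.473 Y132.635
G01 X71.932 Y121.555
G01 X79.272 Y98.546
G01 X68.192 Y77.087
G01 X45.183 Y69.747
G01 X23.724 Y80.827
M5
G00 X90.314 Y84.172
M4 S608
G01 X80.514 Y88.490 F1813
G01 X73.862 Y113.296
G01 X68.828 Y146.675
G01 X63.878 Y176.713
G01 X57.483 Y191.494
M5
G00 X24.026 Y173.930
M4 S608
G01 X95.267 Y74.241 F1813
G01 X99.009 Y104.571
G01 X6.247 Y208.390
M5
G00 X25.835 Y194.682
M4 S608
G01 X68.028 Y194.682 F1813
G01 X68.028 Y88.051
G01 X25.835 Y88.051
G01 X25.835 Y194.682
M5
G00 X46.418 Y75.474
M4 S608
G01 X60.113 Y119.740 F1813
M5
G00 X0.000 Y0.000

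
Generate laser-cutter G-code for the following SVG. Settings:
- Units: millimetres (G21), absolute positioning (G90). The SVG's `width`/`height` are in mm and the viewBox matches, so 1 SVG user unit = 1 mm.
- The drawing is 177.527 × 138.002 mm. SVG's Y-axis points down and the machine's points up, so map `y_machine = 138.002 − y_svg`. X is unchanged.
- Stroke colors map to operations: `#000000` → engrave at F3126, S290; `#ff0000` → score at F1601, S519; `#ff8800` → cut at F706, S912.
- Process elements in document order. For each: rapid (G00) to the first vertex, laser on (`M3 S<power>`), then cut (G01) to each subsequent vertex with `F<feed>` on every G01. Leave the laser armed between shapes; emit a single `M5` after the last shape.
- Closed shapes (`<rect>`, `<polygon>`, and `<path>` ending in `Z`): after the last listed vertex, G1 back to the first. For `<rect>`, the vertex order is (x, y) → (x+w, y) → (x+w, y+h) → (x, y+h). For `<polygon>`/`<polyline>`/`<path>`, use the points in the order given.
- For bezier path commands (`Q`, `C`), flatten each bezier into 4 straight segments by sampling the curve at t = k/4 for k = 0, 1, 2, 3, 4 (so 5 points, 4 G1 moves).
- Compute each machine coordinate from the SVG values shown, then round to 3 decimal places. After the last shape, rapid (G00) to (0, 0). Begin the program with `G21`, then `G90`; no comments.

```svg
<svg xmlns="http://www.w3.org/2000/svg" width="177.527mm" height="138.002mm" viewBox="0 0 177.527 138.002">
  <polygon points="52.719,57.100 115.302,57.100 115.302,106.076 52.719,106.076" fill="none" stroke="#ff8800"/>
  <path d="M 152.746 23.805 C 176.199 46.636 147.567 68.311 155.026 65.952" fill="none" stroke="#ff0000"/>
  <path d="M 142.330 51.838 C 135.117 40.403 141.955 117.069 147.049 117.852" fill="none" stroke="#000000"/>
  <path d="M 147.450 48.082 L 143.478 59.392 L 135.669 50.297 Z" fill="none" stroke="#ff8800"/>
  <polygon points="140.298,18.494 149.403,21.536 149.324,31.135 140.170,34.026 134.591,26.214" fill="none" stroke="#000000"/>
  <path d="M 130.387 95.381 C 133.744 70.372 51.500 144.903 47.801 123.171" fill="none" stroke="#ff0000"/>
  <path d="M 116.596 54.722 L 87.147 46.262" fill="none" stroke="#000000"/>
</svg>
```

viewBox `0 0 177.527 138.002` with mm width/height → 1 unit = 1 mm. Flip: y_m = 138.002 − y_svg.

**Shape 1** — `<polygon>` rectangle, stroke `#ff8800` → cut (S912, F706). Machine vertices: (52.719,80.902) → (115.302,80.902) → (115.302,31.926) → (52.719,31.926) → (52.719,80.902). Closed: final G1 returns to the first vertex.

**Shape 2** — `<path>` cubic bezier, stroke `#ff0000` → score (S519, F1601). Control points (SVG): P0=(152.746,23.805), P1=(176.199,46.636), P2=(147.567,68.311), P3=(155.026,65.952); sampled at t=k/4. Machine vertices: (152.746,114.197) → (161.948,97.648) → (159.884,83.677) → (154.821,74.430) → (155.026,72.050). Open path.

**Shape 3** — `<path>` cubic bezier, stroke `#000000` → engrave (S290, F3126). Control points (SVG): P0=(142.330,51.838), P1=(135.117,40.403), P2=(141.955,117.069), P3=(147.049,117.852); sampled at t=k/4. Machine vertices: (142.330,86.164) → (139.308,80.784) → (140.074,57.739) → (143.148,32.403) → (147.049,20.150). Open path.

**Shape 4** — `<path>` regular polygon, stroke `#ff8800` → cut (S912, F706). Machine vertices: (147.450,89.920) → (143.478,78.610) → (135.669,87.705) → (147.450,89.920). Closed: final G1 returns to the first vertex.

**Shape 5** — `<polygon>` regular polygon, stroke `#000000` → engrave (S290, F3126). Machine vertices: (140.298,119.508) → (149.403,116.466) → (149.324,106.867) → (140.170,103.976) → (134.591,111.788) → (140.298,119.508). Closed: final G1 returns to the first vertex.

**Shape 6** — `<path>` cubic bezier, stroke `#ff0000` → score (S519, F1601). Control points (SVG): P0=(130.387,95.381), P1=(133.744,70.372), P2=(51.500,144.903), P3=(47.801,123.171); sampled at t=k/4. Machine vertices: (130.387,42.621) → (119.419,45.773) → (91.740,29.955) → (62.738,13.522) → (47.801,14.831). Open path.

**Shape 7** — `<path>` line segment, stroke `#000000` → engrave (S290, F3126). Machine vertices: (116.596,83.280) → (87.147,91.740). Open path.

G21
G90
G00 X52.719 Y80.902
M3 S912
G01 X115.302 Y80.902 F706
G01 X115.302 Y31.926 F706
G01 X52.719 Y31.926 F706
G01 X52.719 Y80.902 F706
G00 X152.746 Y114.197
M3 S519
G01 X161.948 Y97.648 F1601
G01 X159.884 Y83.677 F1601
G01 X154.821 Y74.430 F1601
G01 X155.026 Y72.050 F1601
G00 X142.330 Y86.164
M3 S290
G01 X139.308 Y80.784 F3126
G01 X140.074 Y57.739 F3126
G01 X143.148 Y32.403 F3126
G01 X147.049 Y20.150 F3126
G00 X147.450 Y89.920
M3 S912
G01 X143.478 Y78.610 F706
G01 X135.669 Y87.705 F706
G01 X147.450 Y89.920 F706
G00 X140.298 Y119.508
M3 S290
G01 X149.403 Y116.466 F3126
G01 X149.324 Y106.867 F3126
G01 X140.170 Y103.976 F3126
G01 X134.591 Y111.788 F3126
G01 X140.298 Y119.508 F3126
G00 X130.387 Y42.621
M3 S519
G01 X119.419 Y45.773 F1601
G01 X91.740 Y29.955 F1601
G01 X62.738 Y13.522 F1601
G01 X47.801 Y14.831 F1601
G00 X116.596 Y83.280
M3 S290
G01 X87.147 Y91.740 F3126
M5
G00 X0.000 Y0.000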